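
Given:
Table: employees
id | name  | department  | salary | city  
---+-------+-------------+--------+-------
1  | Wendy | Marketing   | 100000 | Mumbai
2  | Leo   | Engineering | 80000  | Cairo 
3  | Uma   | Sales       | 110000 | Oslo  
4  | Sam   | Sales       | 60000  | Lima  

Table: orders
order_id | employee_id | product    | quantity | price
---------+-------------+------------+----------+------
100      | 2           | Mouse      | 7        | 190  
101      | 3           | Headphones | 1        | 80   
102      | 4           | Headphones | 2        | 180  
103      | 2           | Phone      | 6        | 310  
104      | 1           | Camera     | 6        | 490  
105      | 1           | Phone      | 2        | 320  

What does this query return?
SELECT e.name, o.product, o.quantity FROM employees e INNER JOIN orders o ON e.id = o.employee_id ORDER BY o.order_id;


Joining employees.id = orders.employee_id:
  employee Leo (id=2) -> order Mouse
  employee Uma (id=3) -> order Headphones
  employee Sam (id=4) -> order Headphones
  employee Leo (id=2) -> order Phone
  employee Wendy (id=1) -> order Camera
  employee Wendy (id=1) -> order Phone


6 rows:
Leo, Mouse, 7
Uma, Headphones, 1
Sam, Headphones, 2
Leo, Phone, 6
Wendy, Camera, 6
Wendy, Phone, 2


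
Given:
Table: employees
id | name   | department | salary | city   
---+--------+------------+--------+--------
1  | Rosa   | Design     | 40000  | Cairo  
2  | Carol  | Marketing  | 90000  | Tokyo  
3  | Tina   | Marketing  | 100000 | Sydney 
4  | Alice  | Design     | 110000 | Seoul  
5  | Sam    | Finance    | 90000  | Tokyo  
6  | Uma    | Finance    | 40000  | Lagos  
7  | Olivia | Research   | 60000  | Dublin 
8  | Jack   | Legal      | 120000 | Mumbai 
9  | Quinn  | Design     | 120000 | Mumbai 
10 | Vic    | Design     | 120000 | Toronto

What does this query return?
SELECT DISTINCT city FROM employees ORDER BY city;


All 'city' values (row order): Cairo, Tokyo, Sydney, Seoul, Tokyo, Lagos, Dublin, Mumbai, Mumbai, Toronto
Removing duplicates leaves 8 unique value(s).

8 values:
Cairo
Dublin
Lagos
Mumbai
Seoul
Sydney
Tokyo
Toronto


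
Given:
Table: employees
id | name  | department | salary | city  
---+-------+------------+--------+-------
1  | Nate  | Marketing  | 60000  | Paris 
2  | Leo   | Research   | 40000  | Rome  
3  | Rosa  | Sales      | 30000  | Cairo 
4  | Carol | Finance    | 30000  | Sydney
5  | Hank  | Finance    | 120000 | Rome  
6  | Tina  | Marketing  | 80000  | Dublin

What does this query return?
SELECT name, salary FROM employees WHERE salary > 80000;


Filtering: salary > 80000
Matching: 1 rows

1 rows:
Hank, 120000


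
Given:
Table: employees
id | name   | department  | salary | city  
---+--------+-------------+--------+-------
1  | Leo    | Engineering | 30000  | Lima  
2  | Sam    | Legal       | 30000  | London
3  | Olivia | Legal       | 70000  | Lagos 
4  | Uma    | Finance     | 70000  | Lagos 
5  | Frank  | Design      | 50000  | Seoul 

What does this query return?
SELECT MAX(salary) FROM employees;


Salaries: 30000, 30000, 70000, 70000, 50000
MAX = 70000

70000


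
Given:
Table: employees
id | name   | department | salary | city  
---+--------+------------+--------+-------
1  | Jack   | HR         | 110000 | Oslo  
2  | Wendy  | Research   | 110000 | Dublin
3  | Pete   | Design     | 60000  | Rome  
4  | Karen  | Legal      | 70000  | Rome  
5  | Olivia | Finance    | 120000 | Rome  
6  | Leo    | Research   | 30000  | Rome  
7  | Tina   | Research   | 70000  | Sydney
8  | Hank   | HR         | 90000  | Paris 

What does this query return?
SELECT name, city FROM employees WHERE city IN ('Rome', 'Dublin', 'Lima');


Filtering: city IN ('Rome', 'Dublin', 'Lima')
Matching: 5 rows

5 rows:
Wendy, Dublin
Pete, Rome
Karen, Rome
Olivia, Rome
Leo, Rome


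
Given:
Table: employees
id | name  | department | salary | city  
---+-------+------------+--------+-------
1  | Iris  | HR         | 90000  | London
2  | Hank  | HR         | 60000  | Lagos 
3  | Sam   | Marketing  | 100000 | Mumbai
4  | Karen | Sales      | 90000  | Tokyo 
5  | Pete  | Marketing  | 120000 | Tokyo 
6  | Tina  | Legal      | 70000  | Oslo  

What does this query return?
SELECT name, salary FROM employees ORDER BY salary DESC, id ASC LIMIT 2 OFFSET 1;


Sort by salary DESC (id ASC tiebreak), then skip 1 and take 2
Rows 2 through 3

2 rows:
Sam, 100000
Iris, 90000


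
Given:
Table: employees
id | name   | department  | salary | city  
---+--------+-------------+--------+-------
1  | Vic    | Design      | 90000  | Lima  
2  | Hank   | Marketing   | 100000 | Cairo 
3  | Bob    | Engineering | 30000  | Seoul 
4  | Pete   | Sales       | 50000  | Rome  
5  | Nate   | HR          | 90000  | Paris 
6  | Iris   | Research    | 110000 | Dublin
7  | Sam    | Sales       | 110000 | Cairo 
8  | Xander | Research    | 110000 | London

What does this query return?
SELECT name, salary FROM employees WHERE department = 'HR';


Filtering: department = 'HR'
Matching rows: 1

1 rows:
Nate, 90000


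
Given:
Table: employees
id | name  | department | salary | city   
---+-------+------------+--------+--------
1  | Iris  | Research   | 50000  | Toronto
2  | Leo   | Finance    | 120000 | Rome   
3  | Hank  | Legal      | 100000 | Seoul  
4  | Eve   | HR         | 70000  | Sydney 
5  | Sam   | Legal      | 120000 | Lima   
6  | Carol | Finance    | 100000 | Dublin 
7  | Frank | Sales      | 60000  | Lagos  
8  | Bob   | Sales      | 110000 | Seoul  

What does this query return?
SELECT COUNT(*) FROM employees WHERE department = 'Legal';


Counting rows where department = 'Legal'
  Hank -> MATCH
  Sam -> MATCH


2


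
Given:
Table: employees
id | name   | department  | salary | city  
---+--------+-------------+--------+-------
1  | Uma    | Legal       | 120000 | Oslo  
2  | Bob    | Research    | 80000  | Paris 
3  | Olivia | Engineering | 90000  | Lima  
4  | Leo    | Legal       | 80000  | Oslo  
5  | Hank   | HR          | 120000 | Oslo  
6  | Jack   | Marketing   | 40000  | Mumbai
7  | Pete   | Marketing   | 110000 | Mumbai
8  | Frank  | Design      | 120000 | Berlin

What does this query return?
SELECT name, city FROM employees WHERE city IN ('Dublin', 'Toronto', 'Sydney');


Filtering: city IN ('Dublin', 'Toronto', 'Sydney')
Matching: 0 rows

Empty result set (0 rows)


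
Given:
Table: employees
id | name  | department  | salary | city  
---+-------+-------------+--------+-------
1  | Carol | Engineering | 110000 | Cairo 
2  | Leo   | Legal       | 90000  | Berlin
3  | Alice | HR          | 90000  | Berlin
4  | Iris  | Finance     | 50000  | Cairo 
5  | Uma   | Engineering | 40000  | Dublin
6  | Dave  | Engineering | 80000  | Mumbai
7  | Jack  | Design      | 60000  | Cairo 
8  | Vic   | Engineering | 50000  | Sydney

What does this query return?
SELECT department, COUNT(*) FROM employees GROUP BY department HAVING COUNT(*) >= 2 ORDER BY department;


Groups with count >= 2:
  Engineering: 4 -> PASS
  Design: 1 -> filtered out
  Finance: 1 -> filtered out
  HR: 1 -> filtered out
  Legal: 1 -> filtered out


1 groups:
Engineering, 4


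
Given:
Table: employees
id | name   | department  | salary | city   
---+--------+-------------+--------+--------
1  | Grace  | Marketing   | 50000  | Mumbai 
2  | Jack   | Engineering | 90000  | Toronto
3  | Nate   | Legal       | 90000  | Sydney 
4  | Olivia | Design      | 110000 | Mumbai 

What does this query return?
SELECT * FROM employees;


SELECT * returns all 4 rows with all columns

4 rows:
1, Grace, Marketing, 50000, Mumbai
2, Jack, Engineering, 90000, Toronto
3, Nate, Legal, 90000, Sydney
4, Olivia, Design, 110000, Mumbai


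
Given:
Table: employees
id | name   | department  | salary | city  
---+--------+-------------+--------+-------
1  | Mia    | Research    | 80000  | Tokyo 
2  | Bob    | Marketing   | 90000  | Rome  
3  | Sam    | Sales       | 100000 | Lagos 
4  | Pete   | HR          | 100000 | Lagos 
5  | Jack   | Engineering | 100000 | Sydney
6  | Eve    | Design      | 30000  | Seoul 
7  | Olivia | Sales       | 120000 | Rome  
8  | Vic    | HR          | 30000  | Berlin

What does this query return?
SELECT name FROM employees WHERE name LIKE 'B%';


LIKE 'B%' matches names starting with 'B'
Matching: 1

1 rows:
Bob


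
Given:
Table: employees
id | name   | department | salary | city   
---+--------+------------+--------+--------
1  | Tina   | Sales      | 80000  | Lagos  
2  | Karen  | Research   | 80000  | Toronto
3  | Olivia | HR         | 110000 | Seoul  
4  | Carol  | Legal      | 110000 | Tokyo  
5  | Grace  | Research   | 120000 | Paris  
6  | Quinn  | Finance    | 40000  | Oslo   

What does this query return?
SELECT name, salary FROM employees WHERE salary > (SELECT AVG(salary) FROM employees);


Subquery: AVG(salary) = 90000.0
Filtering: salary > 90000.0
  Olivia (110000) -> MATCH
  Carol (110000) -> MATCH
  Grace (120000) -> MATCH


3 rows:
Olivia, 110000
Carol, 110000
Grace, 120000


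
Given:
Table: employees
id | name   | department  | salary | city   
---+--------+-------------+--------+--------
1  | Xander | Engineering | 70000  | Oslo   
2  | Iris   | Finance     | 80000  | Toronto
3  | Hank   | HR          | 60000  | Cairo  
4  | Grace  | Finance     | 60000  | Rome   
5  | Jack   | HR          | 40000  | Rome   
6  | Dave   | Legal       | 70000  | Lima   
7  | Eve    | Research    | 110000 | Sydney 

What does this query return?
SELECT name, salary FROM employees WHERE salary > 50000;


Filtering: salary > 50000
Matching: 6 rows

6 rows:
Xander, 70000
Iris, 80000
Hank, 60000
Grace, 60000
Dave, 70000
Eve, 110000


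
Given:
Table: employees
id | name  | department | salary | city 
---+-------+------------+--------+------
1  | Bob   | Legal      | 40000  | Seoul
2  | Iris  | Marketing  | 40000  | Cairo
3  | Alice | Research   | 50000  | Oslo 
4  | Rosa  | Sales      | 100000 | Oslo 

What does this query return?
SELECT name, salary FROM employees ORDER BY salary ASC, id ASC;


Sorting by salary ASC, then id ASC for ties

4 rows:
Bob, 40000
Iris, 40000
Alice, 50000
Rosa, 100000


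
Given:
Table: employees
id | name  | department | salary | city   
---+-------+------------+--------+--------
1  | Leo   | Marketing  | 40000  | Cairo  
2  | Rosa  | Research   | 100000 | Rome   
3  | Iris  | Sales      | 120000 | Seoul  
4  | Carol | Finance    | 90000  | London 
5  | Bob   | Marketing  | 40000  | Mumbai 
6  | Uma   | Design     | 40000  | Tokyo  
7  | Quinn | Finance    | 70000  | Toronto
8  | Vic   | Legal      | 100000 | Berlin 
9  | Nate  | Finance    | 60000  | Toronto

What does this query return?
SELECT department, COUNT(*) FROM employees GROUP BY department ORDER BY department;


Assigning each row to its department group:
  Leo -> Marketing
  Rosa -> Research
  Iris -> Sales
  Carol -> Finance
  Bob -> Marketing
  Uma -> Design
  Quinn -> Finance
  Vic -> Legal
  Nate -> Finance


6 groups:
Design, 1
Finance, 3
Legal, 1
Marketing, 2
Research, 1
Sales, 1


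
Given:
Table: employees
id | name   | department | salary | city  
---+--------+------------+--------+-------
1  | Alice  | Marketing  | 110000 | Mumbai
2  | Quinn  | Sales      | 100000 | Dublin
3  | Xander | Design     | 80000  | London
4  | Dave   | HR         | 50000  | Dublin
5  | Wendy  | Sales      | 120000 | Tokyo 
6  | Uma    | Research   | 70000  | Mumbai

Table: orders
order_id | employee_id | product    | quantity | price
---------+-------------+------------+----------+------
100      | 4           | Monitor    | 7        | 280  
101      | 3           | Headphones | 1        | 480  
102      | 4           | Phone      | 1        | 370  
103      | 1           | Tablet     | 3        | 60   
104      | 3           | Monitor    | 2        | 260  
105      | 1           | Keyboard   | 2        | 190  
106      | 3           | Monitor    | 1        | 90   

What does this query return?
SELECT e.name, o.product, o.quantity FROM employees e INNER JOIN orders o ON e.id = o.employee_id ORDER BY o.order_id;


Joining employees.id = orders.employee_id:
  employee Dave (id=4) -> order Monitor
  employee Xander (id=3) -> order Headphones
  employee Dave (id=4) -> order Phone
  employee Alice (id=1) -> order Tablet
  employee Xander (id=3) -> order Monitor
  employee Alice (id=1) -> order Keyboard
  employee Xander (id=3) -> order Monitor


7 rows:
Dave, Monitor, 7
Xander, Headphones, 1
Dave, Phone, 1
Alice, Tablet, 3
Xander, Monitor, 2
Alice, Keyboard, 2
Xander, Monitor, 1


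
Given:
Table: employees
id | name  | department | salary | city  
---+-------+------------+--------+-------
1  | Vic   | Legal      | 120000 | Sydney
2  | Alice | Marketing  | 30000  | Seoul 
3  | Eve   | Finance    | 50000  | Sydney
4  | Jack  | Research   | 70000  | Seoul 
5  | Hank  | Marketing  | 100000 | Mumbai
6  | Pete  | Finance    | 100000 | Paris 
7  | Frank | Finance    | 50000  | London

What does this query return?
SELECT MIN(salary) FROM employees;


Salaries: 120000, 30000, 50000, 70000, 100000, 100000, 50000
MIN = 30000

30000


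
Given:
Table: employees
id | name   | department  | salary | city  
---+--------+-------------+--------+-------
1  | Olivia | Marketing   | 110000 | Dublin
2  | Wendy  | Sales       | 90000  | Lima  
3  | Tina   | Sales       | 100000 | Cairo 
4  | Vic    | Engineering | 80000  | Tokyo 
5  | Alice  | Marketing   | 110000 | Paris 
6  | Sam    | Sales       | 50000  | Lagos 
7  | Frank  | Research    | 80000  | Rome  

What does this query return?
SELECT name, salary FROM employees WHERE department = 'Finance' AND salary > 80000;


Filtering: department = 'Finance' AND salary > 80000
Matching: 0 rows

Empty result set (0 rows)


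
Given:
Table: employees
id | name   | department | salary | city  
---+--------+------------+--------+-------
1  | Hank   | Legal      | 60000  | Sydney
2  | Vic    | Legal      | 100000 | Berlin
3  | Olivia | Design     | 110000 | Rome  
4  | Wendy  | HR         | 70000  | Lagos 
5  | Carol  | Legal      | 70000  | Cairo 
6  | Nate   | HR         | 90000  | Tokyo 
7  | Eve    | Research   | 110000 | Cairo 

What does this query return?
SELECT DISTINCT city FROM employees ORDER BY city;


All 'city' values (row order): Sydney, Berlin, Rome, Lagos, Cairo, Tokyo, Cairo
Removing duplicates leaves 6 unique value(s).

6 values:
Berlin
Cairo
Lagos
Rome
Sydney
Tokyo


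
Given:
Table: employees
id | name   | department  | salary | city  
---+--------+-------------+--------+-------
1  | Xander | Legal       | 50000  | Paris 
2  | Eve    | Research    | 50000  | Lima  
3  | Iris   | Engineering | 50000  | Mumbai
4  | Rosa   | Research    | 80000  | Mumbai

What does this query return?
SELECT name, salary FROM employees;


Projecting columns: name, salary

4 rows:
Xander, 50000
Eve, 50000
Iris, 50000
Rosa, 80000


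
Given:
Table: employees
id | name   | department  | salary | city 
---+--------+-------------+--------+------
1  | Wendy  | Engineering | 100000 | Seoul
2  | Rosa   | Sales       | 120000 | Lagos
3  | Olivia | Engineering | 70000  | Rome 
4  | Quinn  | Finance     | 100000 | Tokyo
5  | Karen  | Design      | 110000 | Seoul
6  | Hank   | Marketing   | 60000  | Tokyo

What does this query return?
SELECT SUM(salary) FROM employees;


SUM(salary) = 100000 + 120000 + 70000 + 100000 + 110000 + 60000 = 560000

560000


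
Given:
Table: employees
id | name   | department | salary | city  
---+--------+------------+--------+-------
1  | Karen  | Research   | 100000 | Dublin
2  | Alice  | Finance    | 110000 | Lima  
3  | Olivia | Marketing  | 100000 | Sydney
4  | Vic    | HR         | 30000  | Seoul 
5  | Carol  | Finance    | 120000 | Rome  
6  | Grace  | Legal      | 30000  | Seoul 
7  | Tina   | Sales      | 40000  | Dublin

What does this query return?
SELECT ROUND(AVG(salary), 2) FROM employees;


SUM(salary) = 530000
COUNT = 7
ROUND(AVG, 2) = ROUND(530000 / 7, 2) = 75714.29

75714.29


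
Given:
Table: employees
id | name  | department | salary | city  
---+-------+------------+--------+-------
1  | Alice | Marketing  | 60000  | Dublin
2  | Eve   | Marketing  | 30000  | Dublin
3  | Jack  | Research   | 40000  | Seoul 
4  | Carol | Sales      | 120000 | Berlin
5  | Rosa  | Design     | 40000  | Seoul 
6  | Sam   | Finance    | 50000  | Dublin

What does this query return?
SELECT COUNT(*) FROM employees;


COUNT(*) counts all rows

6


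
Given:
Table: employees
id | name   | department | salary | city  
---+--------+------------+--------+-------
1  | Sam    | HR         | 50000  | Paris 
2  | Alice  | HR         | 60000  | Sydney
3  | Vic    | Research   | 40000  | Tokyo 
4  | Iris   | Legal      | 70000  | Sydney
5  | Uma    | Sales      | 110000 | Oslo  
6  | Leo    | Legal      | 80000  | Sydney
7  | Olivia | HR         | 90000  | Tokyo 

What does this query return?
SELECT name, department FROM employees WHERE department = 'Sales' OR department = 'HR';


Filtering: department = 'Sales' OR 'HR'
Matching: 4 rows

4 rows:
Sam, HR
Alice, HR
Uma, Sales
Olivia, HR


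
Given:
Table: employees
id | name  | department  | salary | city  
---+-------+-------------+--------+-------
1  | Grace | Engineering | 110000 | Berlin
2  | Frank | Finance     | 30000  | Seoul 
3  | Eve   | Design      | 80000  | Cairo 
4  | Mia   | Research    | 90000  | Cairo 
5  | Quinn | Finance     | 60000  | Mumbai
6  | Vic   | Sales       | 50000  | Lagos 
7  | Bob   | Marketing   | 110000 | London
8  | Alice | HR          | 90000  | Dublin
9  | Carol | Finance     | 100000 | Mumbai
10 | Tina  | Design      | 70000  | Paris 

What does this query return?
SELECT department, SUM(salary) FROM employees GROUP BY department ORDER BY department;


Summing salary within each department:
  Design: 80000 + 70000 = 150000
  Engineering: 110000 = 110000
  Finance: 30000 + 60000 + 100000 = 190000
  HR: 90000 = 90000
  Marketing: 110000 = 110000
  Research: 90000 = 90000
  Sales: 50000 = 50000


7 groups:
Design, 150000
Engineering, 110000
Finance, 190000
HR, 90000
Marketing, 110000
Research, 90000
Sales, 50000


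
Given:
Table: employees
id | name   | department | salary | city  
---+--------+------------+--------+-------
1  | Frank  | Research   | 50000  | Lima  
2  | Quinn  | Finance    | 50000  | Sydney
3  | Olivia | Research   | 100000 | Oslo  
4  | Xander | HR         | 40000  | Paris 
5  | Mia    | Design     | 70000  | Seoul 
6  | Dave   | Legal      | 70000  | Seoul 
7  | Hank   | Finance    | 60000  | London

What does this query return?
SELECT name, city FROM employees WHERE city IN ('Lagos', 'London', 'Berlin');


Filtering: city IN ('Lagos', 'London', 'Berlin')
Matching: 1 rows

1 rows:
Hank, London


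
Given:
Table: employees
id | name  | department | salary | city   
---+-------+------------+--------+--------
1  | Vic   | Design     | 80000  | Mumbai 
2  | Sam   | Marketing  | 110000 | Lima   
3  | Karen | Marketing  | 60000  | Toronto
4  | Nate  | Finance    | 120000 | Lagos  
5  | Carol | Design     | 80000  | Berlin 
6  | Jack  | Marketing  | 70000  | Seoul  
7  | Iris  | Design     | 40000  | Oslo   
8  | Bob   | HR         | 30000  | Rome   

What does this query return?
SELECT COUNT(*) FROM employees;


COUNT(*) counts all rows

8


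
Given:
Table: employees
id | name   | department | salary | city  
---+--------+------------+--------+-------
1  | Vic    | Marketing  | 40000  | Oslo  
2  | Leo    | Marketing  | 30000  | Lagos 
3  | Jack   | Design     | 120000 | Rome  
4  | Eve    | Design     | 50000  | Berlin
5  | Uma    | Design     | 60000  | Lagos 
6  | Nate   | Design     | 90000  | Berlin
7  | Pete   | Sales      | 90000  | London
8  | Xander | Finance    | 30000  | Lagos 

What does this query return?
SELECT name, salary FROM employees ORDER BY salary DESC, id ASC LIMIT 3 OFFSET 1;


Sort by salary DESC (id ASC tiebreak), then skip 1 and take 3
Rows 2 through 4

3 rows:
Nate, 90000
Pete, 90000
Uma, 60000


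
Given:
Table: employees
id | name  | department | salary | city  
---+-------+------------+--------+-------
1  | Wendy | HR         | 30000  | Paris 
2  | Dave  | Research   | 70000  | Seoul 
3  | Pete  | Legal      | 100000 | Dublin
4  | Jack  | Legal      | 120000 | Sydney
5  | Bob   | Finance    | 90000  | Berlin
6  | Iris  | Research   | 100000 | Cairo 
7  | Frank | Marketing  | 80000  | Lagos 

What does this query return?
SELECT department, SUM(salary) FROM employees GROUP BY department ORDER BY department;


Summing salary within each department:
  Finance: 90000 = 90000
  HR: 30000 = 30000
  Legal: 100000 + 120000 = 220000
  Marketing: 80000 = 80000
  Research: 70000 + 100000 = 170000


5 groups:
Finance, 90000
HR, 30000
Legal, 220000
Marketing, 80000
Research, 170000


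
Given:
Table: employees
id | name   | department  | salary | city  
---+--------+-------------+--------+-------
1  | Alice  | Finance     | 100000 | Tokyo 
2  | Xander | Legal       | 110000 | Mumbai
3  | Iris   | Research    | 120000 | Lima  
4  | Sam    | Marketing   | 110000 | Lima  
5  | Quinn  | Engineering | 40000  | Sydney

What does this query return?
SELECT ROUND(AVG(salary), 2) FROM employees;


SUM(salary) = 480000
COUNT = 5
ROUND(AVG, 2) = ROUND(480000 / 5, 2) = 96000.0

96000.0


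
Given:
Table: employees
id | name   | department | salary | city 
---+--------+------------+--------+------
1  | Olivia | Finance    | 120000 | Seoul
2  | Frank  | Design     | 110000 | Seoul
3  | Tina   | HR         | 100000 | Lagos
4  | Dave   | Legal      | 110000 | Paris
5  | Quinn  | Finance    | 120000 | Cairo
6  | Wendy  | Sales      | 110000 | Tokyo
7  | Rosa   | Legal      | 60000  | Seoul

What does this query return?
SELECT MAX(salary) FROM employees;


Salaries: 120000, 110000, 100000, 110000, 120000, 110000, 60000
MAX = 120000

120000


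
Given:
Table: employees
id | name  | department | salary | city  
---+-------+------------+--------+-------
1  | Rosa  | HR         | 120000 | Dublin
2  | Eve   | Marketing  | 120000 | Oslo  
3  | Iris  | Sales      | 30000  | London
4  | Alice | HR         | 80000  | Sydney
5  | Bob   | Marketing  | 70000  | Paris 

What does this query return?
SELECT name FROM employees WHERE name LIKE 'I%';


LIKE 'I%' matches names starting with 'I'
Matching: 1

1 rows:
Iris


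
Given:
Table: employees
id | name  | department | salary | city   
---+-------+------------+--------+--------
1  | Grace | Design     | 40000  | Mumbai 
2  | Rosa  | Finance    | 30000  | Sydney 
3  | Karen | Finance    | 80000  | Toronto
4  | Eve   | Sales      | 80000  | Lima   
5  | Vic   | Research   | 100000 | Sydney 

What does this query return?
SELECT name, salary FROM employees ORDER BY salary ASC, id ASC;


Sorting by salary ASC, then id ASC for ties

5 rows:
Rosa, 30000
Grace, 40000
Karen, 80000
Eve, 80000
Vic, 100000


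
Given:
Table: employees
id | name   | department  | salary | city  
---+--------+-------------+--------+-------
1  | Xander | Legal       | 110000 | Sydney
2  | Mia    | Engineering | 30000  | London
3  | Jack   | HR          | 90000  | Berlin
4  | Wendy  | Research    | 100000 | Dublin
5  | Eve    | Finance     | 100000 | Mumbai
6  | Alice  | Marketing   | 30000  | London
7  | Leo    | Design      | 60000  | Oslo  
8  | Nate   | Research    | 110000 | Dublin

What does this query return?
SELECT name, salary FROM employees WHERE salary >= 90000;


Filtering: salary >= 90000
Matching: 5 rows

5 rows:
Xander, 110000
Jack, 90000
Wendy, 100000
Eve, 100000
Nate, 110000


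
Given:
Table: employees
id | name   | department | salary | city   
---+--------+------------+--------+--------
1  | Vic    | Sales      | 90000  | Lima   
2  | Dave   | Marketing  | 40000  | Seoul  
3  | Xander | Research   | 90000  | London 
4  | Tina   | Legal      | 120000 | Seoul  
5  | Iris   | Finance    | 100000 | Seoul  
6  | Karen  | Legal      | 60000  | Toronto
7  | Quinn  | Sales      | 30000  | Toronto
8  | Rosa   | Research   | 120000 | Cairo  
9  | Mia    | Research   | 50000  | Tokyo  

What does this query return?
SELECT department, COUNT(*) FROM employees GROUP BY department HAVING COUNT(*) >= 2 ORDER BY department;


Groups with count >= 2:
  Legal: 2 -> PASS
  Research: 3 -> PASS
  Sales: 2 -> PASS
  Finance: 1 -> filtered out
  Marketing: 1 -> filtered out


3 groups:
Legal, 2
Research, 3
Sales, 2


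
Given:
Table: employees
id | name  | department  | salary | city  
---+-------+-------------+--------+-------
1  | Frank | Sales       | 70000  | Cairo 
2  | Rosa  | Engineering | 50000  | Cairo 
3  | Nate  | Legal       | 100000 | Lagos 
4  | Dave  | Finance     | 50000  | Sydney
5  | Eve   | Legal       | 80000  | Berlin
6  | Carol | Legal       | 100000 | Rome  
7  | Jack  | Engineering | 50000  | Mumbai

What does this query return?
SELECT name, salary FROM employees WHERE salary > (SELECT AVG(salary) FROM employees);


Subquery: AVG(salary) = 71428.57
Filtering: salary > 71428.57
  Nate (100000) -> MATCH
  Eve (80000) -> MATCH
  Carol (100000) -> MATCH


3 rows:
Nate, 100000
Eve, 80000
Carol, 100000


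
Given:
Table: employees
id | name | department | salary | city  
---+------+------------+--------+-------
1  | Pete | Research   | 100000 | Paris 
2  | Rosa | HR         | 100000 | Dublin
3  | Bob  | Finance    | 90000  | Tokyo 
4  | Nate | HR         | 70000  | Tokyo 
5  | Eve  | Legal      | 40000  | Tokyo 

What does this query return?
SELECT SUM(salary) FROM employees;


SUM(salary) = 100000 + 100000 + 90000 + 70000 + 40000 = 400000

400000


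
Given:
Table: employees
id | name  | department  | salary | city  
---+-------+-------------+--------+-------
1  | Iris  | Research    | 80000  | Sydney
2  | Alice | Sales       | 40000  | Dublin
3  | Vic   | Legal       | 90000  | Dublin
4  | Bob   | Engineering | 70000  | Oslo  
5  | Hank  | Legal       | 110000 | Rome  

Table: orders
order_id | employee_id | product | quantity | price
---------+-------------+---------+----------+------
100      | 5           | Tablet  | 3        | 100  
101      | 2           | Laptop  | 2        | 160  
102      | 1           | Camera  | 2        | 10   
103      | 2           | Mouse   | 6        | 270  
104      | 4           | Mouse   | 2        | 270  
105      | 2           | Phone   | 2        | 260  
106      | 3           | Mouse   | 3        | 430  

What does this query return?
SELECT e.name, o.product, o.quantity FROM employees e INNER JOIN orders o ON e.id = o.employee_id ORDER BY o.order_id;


Joining employees.id = orders.employee_id:
  employee Hank (id=5) -> order Tablet
  employee Alice (id=2) -> order Laptop
  employee Iris (id=1) -> order Camera
  employee Alice (id=2) -> order Mouse
  employee Bob (id=4) -> order Mouse
  employee Alice (id=2) -> order Phone
  employee Vic (id=3) -> order Mouse


7 rows:
Hank, Tablet, 3
Alice, Laptop, 2
Iris, Camera, 2
Alice, Mouse, 6
Bob, Mouse, 2
Alice, Phone, 2
Vic, Mouse, 3


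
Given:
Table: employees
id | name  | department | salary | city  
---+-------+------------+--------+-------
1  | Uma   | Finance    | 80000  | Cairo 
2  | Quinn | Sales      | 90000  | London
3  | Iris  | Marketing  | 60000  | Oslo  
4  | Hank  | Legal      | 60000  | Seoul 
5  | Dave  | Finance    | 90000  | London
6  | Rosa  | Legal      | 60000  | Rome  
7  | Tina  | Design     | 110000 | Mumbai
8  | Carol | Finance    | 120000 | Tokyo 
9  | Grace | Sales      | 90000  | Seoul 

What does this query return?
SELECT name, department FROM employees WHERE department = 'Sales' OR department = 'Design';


Filtering: department = 'Sales' OR 'Design'
Matching: 3 rows

3 rows:
Quinn, Sales
Tina, Design
Grace, Sales


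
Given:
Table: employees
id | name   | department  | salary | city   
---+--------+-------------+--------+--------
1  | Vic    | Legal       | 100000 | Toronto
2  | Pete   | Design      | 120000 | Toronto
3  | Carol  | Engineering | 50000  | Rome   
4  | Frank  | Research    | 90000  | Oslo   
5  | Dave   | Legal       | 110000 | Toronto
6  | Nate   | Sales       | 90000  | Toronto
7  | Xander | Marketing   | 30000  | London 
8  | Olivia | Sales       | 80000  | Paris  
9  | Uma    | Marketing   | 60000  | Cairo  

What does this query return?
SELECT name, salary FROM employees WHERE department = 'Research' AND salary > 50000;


Filtering: department = 'Research' AND salary > 50000
Matching: 1 rows

1 rows:
Frank, 90000


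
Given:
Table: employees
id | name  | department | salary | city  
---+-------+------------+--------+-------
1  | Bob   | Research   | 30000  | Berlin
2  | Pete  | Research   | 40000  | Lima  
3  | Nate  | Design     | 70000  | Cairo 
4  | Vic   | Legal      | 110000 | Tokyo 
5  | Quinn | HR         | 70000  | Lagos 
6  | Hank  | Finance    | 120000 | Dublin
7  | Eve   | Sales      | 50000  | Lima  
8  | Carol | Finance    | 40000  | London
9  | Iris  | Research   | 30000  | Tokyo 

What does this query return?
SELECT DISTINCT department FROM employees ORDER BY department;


All 'department' values (row order): Research, Research, Design, Legal, HR, Finance, Sales, Finance, Research
Removing duplicates leaves 6 unique value(s).

6 values:
Design
Finance
HR
Legal
Research
Sales


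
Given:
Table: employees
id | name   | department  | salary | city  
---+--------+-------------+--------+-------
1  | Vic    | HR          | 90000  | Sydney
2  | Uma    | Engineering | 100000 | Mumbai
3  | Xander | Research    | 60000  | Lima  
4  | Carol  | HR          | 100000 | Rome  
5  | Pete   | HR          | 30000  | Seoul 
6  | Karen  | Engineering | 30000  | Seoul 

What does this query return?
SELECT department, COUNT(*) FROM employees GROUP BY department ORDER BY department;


Assigning each row to its department group:
  Vic -> HR
  Uma -> Engineering
  Xander -> Research
  Carol -> HR
  Pete -> HR
  Karen -> Engineering


3 groups:
Engineering, 2
HR, 3
Research, 1


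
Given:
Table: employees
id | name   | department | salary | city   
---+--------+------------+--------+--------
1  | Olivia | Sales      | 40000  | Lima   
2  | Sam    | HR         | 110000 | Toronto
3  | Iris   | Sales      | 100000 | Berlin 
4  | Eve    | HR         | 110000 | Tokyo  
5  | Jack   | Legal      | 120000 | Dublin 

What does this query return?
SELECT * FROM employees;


SELECT * returns all 5 rows with all columns

5 rows:
1, Olivia, Sales, 40000, Lima
2, Sam, HR, 110000, Toronto
3, Iris, Sales, 100000, Berlin
4, Eve, HR, 110000, Tokyo
5, Jack, Legal, 120000, Dublin


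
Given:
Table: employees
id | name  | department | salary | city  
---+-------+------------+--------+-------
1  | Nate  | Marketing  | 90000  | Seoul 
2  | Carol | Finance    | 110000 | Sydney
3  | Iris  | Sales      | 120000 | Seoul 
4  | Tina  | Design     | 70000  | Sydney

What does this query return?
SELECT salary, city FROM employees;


Projecting columns: salary, city

4 rows:
90000, Seoul
110000, Sydney
120000, Seoul
70000, Sydney


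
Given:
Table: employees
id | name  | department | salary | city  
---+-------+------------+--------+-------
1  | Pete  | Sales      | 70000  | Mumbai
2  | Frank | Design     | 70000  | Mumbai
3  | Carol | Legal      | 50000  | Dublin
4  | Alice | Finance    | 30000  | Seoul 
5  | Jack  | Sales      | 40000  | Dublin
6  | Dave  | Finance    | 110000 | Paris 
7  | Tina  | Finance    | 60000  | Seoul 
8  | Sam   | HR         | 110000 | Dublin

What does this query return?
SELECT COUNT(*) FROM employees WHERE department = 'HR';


Counting rows where department = 'HR'
  Sam -> MATCH


1


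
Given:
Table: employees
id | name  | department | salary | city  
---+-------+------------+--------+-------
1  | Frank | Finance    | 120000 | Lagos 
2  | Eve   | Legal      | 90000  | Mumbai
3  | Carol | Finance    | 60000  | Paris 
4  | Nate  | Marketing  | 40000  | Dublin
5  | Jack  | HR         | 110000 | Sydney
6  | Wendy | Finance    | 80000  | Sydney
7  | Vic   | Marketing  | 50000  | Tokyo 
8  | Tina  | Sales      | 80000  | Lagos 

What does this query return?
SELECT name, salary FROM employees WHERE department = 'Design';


Filtering: department = 'Design'
Matching rows: 0

Empty result set (0 rows)


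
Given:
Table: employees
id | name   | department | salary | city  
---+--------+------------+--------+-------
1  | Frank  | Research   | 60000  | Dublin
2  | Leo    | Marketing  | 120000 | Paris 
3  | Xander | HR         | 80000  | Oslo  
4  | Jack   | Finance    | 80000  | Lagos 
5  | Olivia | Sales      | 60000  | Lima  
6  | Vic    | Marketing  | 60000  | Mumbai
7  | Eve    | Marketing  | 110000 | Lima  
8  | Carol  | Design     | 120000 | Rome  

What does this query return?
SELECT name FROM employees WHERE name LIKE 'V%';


LIKE 'V%' matches names starting with 'V'
Matching: 1

1 rows:
Vic


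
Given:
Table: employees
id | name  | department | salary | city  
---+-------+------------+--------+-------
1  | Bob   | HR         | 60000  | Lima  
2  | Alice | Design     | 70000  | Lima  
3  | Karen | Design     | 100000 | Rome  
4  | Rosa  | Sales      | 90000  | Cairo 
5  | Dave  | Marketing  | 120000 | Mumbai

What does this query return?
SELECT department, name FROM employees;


Projecting columns: department, name

5 rows:
HR, Bob
Design, Alice
Design, Karen
Sales, Rosa
Marketing, Dave


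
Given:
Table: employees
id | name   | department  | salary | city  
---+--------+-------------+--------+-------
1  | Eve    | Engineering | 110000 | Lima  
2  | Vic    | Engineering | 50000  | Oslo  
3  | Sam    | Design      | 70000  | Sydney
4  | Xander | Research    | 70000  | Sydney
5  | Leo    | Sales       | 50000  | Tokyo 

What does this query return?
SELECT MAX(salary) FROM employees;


Salaries: 110000, 50000, 70000, 70000, 50000
MAX = 110000

110000


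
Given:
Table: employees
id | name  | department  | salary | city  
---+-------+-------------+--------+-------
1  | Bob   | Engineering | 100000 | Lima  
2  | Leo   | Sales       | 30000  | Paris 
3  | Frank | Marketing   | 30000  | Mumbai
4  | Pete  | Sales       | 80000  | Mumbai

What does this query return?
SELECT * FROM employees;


SELECT * returns all 4 rows with all columns

4 rows:
1, Bob, Engineering, 100000, Lima
2, Leo, Sales, 30000, Paris
3, Frank, Marketing, 30000, Mumbai
4, Pete, Sales, 80000, Mumbai


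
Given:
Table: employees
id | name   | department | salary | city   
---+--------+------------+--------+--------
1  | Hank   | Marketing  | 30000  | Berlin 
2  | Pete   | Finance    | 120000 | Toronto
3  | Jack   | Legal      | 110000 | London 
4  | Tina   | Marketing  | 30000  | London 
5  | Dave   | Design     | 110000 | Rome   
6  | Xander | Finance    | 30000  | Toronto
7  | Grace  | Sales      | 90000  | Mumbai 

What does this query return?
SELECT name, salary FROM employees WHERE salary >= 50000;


Filtering: salary >= 50000
Matching: 4 rows

4 rows:
Pete, 120000
Jack, 110000
Dave, 110000
Grace, 90000


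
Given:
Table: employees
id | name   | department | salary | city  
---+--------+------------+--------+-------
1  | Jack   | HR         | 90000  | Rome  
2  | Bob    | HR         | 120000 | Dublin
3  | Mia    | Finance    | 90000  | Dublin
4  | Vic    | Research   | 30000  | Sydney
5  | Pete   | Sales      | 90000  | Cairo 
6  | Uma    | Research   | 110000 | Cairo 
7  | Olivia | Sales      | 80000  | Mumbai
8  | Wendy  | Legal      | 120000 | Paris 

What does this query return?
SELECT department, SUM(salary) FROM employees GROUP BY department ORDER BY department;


Summing salary within each department:
  Finance: 90000 = 90000
  HR: 90000 + 120000 = 210000
  Legal: 120000 = 120000
  Research: 30000 + 110000 = 140000
  Sales: 90000 + 80000 = 170000


5 groups:
Finance, 90000
HR, 210000
Legal, 120000
Research, 140000
Sales, 170000


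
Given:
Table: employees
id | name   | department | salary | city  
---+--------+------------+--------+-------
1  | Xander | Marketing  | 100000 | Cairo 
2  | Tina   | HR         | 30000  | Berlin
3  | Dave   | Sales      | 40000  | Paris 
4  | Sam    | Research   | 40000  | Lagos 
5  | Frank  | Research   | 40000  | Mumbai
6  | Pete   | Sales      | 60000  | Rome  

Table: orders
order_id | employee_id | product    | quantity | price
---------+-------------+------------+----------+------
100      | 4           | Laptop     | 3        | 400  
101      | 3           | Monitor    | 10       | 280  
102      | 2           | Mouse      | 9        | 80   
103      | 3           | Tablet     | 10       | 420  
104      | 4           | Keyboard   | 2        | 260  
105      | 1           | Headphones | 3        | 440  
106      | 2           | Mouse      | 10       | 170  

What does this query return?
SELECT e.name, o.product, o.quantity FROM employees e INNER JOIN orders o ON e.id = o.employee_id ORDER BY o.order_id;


Joining employees.id = orders.employee_id:
  employee Sam (id=4) -> order Laptop
  employee Dave (id=3) -> order Monitor
  employee Tina (id=2) -> order Mouse
  employee Dave (id=3) -> order Tablet
  employee Sam (id=4) -> order Keyboard
  employee Xander (id=1) -> order Headphones
  employee Tina (id=2) -> order Mouse


7 rows:
Sam, Laptop, 3
Dave, Monitor, 10
Tina, Mouse, 9
Dave, Tablet, 10
Sam, Keyboard, 2
Xander, Headphones, 3
Tina, Mouse, 10


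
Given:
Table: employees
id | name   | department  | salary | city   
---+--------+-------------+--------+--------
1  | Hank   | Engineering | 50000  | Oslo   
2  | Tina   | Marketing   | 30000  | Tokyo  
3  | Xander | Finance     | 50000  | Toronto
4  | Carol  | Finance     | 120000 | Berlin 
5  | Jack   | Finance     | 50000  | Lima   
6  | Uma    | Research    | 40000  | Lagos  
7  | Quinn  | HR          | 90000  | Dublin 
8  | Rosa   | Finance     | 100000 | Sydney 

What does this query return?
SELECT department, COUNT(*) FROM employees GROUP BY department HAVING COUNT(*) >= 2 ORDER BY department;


Groups with count >= 2:
  Finance: 4 -> PASS
  Engineering: 1 -> filtered out
  HR: 1 -> filtered out
  Marketing: 1 -> filtered out
  Research: 1 -> filtered out


1 groups:
Finance, 4


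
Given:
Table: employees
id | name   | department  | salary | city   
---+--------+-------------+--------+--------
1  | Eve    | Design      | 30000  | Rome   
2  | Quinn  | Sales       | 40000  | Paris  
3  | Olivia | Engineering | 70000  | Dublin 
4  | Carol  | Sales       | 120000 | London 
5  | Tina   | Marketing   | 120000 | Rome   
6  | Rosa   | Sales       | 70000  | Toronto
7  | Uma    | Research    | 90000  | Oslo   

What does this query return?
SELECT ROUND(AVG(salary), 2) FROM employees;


SUM(salary) = 540000
COUNT = 7
ROUND(AVG, 2) = ROUND(540000 / 7, 2) = 77142.86

77142.86


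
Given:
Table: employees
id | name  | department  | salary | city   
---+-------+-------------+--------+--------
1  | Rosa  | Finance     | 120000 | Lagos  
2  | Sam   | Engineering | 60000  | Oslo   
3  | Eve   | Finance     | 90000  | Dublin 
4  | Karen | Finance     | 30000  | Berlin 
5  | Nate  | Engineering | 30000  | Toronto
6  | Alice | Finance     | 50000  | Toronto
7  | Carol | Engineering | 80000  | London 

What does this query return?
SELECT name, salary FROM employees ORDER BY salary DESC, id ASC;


Sorting by salary DESC, then id ASC for ties

7 rows:
Rosa, 120000
Eve, 90000
Carol, 80000
Sam, 60000
Alice, 50000
Karen, 30000
Nate, 30000


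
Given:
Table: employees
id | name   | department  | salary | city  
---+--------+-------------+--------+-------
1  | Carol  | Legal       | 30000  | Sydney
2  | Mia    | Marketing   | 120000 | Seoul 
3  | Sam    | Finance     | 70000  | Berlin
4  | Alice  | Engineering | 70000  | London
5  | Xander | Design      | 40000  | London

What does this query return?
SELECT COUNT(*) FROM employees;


COUNT(*) counts all rows

5


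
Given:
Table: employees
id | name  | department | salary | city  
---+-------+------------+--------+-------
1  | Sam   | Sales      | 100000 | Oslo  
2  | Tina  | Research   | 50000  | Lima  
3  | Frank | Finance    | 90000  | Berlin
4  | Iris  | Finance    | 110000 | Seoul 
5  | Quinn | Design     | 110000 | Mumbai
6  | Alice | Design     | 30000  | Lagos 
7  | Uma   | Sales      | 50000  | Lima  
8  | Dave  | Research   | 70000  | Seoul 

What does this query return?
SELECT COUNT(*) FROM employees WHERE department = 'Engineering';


Counting rows where department = 'Engineering'


0
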